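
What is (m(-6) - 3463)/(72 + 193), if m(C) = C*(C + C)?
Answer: -3391/265 ≈ -12.796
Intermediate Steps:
m(C) = 2*C² (m(C) = C*(2*C) = 2*C²)
(m(-6) - 3463)/(72 + 193) = (2*(-6)² - 3463)/(72 + 193) = (2*36 - 3463)/265 = (72 - 3463)*(1/265) = -3391*1/265 = -3391/265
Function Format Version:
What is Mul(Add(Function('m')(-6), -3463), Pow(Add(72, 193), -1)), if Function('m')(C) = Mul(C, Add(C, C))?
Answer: Rational(-3391, 265) ≈ -12.796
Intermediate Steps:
Function('m')(C) = Mul(2, Pow(C, 2)) (Function('m')(C) = Mul(C, Mul(2, C)) = Mul(2, Pow(C, 2)))
Mul(Add(Function('m')(-6), -3463), Pow(Add(72, 193), -1)) = Mul(Add(Mul(2, Pow(-6, 2)), -3463), Pow(Add(72, 193), -1)) = Mul(Add(Mul(2, 36), -3463), Pow(265, -1)) = Mul(Add(72, -3463), Rational(1, 265)) = Mul(-3391, Rational(1, 265)) = Rational(-3391, 265)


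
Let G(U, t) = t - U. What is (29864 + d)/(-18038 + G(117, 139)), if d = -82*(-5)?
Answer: -15137/9008 ≈ -1.6804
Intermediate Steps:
d = 410
(29864 + d)/(-18038 + G(117, 139)) = (29864 + 410)/(-18038 + (139 - 1*117)) = 30274/(-18038 + (139 - 117)) = 30274/(-18038 + 22) = 30274/(-18016) = 30274*(-1/18016) = -15137/9008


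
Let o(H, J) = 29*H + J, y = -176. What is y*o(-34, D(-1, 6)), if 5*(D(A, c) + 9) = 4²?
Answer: 872784/5 ≈ 1.7456e+5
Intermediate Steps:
D(A, c) = -29/5 (D(A, c) = -9 + (⅕)*4² = -9 + (⅕)*16 = -9 + 16/5 = -29/5)
o(H, J) = J + 29*H
y*o(-34, D(-1, 6)) = -176*(-29/5 + 29*(-34)) = -176*(-29/5 - 986) = -176*(-4959/5) = 872784/5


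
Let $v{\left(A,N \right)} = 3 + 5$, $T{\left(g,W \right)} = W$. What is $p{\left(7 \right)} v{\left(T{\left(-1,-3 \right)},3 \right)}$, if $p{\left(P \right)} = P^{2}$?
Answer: $392$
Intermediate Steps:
$v{\left(A,N \right)} = 8$
$p{\left(7 \right)} v{\left(T{\left(-1,-3 \right)},3 \right)} = 7^{2} \cdot 8 = 49 \cdot 8 = 392$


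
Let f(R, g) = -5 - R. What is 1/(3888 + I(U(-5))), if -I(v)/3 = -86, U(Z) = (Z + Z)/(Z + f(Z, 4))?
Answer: 1/4146 ≈ 0.00024120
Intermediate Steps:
U(Z) = -2*Z/5 (U(Z) = (Z + Z)/(Z + (-5 - Z)) = (2*Z)/(-5) = (2*Z)*(-⅕) = -2*Z/5)
I(v) = 258 (I(v) = -3*(-86) = 258)
1/(3888 + I(U(-5))) = 1/(3888 + 258) = 1/4146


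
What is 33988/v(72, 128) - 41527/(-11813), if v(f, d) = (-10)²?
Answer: 101413236/295325 ≈ 343.40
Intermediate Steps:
v(f, d) = 100
33988/v(72, 128) - 41527/(-11813) = 33988/100 - 41527/(-11813) = 33988*(1/100) - 41527*(-1/11813) = 8497/25 + 41527/11813 = 101413236/295325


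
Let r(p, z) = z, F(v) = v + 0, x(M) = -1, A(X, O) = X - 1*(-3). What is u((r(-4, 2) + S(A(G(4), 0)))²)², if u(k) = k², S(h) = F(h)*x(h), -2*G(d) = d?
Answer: 1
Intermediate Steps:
G(d) = -d/2
A(X, O) = 3 + X (A(X, O) = X + 3 = 3 + X)
F(v) = v
S(h) = -h (S(h) = h*(-1) = -h)
u((r(-4, 2) + S(A(G(4), 0)))²)² = (((2 - (3 - ½*4))²)²)² = (((2 - (3 - 2))²)²)² = (((2 - 1*1)²)²)² = (((2 - 1)²)²)² = ((1²)²)² = (1²)² = 1² = 1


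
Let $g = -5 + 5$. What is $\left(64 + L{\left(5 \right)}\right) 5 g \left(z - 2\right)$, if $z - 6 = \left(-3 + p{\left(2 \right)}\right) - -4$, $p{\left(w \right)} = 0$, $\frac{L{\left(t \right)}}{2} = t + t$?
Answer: $0$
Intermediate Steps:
$L{\left(t \right)} = 4 t$ ($L{\left(t \right)} = 2 \left(t + t\right) = 2 \cdot 2 t = 4 t$)
$g = 0$
$z = 7$ ($z = 6 + \left(\left(-3 + 0\right) - -4\right) = 6 + \left(-3 + 4\right) = 6 + 1 = 7$)
$\left(64 + L{\left(5 \right)}\right) 5 g \left(z - 2\right) = \left(64 + 4 \cdot 5\right) 5 \cdot 0 \left(7 - 2\right) = \left(64 + 20\right) 0 \left(7 - 2\right) = 84 \cdot 0 \cdot 5 = 84 \cdot 0 = 0$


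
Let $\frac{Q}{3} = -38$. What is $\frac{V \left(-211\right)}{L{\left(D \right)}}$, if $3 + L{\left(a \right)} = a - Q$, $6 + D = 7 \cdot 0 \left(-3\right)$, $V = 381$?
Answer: $- \frac{26797}{35} \approx -765.63$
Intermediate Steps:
$Q = -114$ ($Q = 3 \left(-38\right) = -114$)
$D = -6$ ($D = -6 + 7 \cdot 0 \left(-3\right) = -6 + 0 \left(-3\right) = -6 + 0 = -6$)
$L{\left(a \right)} = 111 + a$ ($L{\left(a \right)} = -3 + \left(a - -114\right) = -3 + \left(a + 114\right) = -3 + \left(114 + a\right) = 111 + a$)
$\frac{V \left(-211\right)}{L{\left(D \right)}} = \frac{381 \left(-211\right)}{111 - 6} = - \frac{80391}{105} = \left(-80391\right) \frac{1}{105} = - \frac{26797}{35}$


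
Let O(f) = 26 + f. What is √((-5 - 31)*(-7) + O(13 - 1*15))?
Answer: 2*√69 ≈ 16.613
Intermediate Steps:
√((-5 - 31)*(-7) + O(13 - 1*15)) = √((-5 - 31)*(-7) + (26 + (13 - 1*15))) = √(-36*(-7) + (26 + (13 - 15))) = √(252 + (26 - 2)) = √(252 + 24) = √276 = 2*√69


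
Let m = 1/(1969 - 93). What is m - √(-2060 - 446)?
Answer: 1/1876 - I*√2506 ≈ 0.00053305 - 50.06*I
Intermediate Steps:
m = 1/1876 ≈ 0.00053305
m - √(-2060 - 446) = 1/1876 - √(-2060 - 446) = 1/1876 - √(-2506) = 1/1876 - I*√2506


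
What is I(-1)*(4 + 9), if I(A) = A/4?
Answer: -13/4 ≈ -3.2500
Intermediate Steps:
I(A) = A/4 (I(A) = A*(¼) = A/4)
I(-1)*(4 + 9) = ((¼)*(-1))*(4 + 9) = -¼*13 = -13/4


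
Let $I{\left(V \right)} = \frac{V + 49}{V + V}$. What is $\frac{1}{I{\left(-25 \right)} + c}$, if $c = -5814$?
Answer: $- \frac{25}{145362} \approx -0.00017198$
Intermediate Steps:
$I{\left(V \right)} = \frac{49 + V}{2 V}$
$\frac{1}{I{\left(-25 \right)} + c} = \frac{1}{\frac{49 - 25}{2 \left(-25\right)} - 5814} = \frac{1}{\frac{1}{2} \left(- \frac{1}{25}\right) 24 - 5814} = \frac{1}{- \frac{12}{25} - 5814} = \frac{1}{- \frac{145362}{25}} = - \frac{25}{145362}$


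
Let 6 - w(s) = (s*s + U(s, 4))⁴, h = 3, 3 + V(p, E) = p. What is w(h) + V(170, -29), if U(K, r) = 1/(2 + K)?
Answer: -4369331/625 ≈ -6990.9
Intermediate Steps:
V(p, E) = -3 + p
w(s) = 6 - (s² + 1/(2 + s))⁴ (w(s) = 6 - (s*s + 1/(2 + s))⁴ = 6 - (s² + 1/(2 + s))⁴)
w(h) + V(170, -29) = (6 - (1 + 3³ + 2*3²)⁴/(2 + 3)⁴) + (-3 + 170) = (6 - 1*(1 + 27 + 2*9)⁴/5⁴) + 167 = (6 - 1*1/625*(1 + 27 + 18)⁴) + 167 = (6 - 1*1/625*46⁴) + 167 = (6 - 1*1/625*4477456) + 167 = (6 - 4477456/625) + 167 = -4473706/625 + 167 = -4369331/625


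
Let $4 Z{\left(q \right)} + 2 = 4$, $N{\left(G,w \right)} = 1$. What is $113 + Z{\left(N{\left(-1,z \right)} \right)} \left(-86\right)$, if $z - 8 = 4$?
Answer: $70$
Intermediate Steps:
$z = 12$ ($z = 8 + 4 = 12$)
$Z{\left(q \right)} = \frac{1}{2}$ ($Z{\left(q \right)} = - \frac{1}{2} + \frac{1}{4} \cdot 4 = - \frac{1}{2} + 1 = \frac{1}{2}$)
$113 + Z{\left(N{\left(-1,z \right)} \right)} \left(-86\right) = 113 + \frac{1}{2} \left(-86\right) = 113 - 43 = 70$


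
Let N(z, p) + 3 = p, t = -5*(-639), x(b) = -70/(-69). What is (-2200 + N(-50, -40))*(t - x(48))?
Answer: -494323555/69 ≈ -7.1641e+6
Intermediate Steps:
x(b) = 70/69 (x(b) = -70*(-1/69) = 70/69)
t = 3195
N(z, p) = -3 + p
(-2200 + N(-50, -40))*(t - x(48)) = (-2200 + (-3 - 40))*(3195 - 1*70/69) = (-2200 - 43)*(3195 - 70/69) = -2243*220385/69 = -494323555/69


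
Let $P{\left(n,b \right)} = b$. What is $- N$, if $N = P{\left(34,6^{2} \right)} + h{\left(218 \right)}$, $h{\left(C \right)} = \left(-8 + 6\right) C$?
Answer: $400$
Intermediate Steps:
$h{\left(C \right)} = - 2 C$
$N = -400$ ($N = 6^{2} - 436 = 36 - 436 = -400$)
$- N = \left(-1\right) \left(-400\right) = 400$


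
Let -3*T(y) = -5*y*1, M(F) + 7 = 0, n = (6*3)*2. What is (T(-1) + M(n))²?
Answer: 676/9 ≈ 75.111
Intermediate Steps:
n = 36 (n = 18*2 = 36)
M(F) = -7 (M(F) = -7 + 0 = -7)
T(y) = 5*y/3 (T(y) = -(-5*y)/3 = -(-5)*y/3 = 5*y/3)
(T(-1) + M(n))² = ((5/3)*(-1) - 7)² = (-5/3 - 7)² = (-26/3)² = 676/9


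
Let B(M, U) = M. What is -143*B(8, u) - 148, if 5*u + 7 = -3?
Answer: -1292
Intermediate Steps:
u = -2 (u = -7/5 + (⅕)*(-3) = -7/5 - ⅗ = -2)
-143*B(8, u) - 148 = -143*8 - 148 = -1144 - 148 = -1292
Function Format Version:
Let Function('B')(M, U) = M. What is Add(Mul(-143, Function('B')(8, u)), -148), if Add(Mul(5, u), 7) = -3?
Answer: -1292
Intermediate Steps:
u = -2 (u = Add(Rational(-7, 5), Mul(Rational(1, 5), -3)) = Add(Rational(-7, 5), Rational(-3, 5)) = -2)
Add(Mul(-143, Function('B')(8, u)), -148) = Add(Mul(-143, 8), -148) = Add(-1144, -148) = -1292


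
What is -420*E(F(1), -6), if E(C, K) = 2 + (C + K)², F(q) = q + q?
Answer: -7560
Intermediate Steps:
F(q) = 2*q
-420*E(F(1), -6) = -420*(2 + (2*1 - 6)²) = -420*(2 + (2 - 6)²) = -420*(2 + (-4)²) = -420*(2 + 16) = -420*18 = -7560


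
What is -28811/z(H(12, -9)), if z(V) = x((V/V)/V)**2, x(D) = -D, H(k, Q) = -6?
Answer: -1037196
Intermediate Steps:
z(V) = V**(-2) (z(V) = (-V/V/V)**2 = (-1/V)**2 = V**(-2))
-28811/z(H(12, -9)) = -28811/((-6)**(-2)) = -28811/1/36 = -28811*36 = -1037196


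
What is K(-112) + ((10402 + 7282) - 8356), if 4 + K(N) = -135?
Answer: 9189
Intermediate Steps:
K(N) = -139 (K(N) = -4 - 135 = -139)
K(-112) + ((10402 + 7282) - 8356) = -139 + ((10402 + 7282) - 8356) = -139 + (17684 - 8356) = -139 + 9328 = 9189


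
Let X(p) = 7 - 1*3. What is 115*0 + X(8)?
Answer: 4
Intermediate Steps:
X(p) = 4 (X(p) = 7 - 3 = 4)
115*0 + X(8) = 115*0 + 4 = 0 + 4 = 4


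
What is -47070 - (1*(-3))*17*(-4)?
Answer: -47274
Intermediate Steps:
-47070 - (1*(-3))*17*(-4) = -47070 - (-3*17)*(-4) = -47070 - (-51)*(-4) = -47070 - 1*204 = -47070 - 204 = -47274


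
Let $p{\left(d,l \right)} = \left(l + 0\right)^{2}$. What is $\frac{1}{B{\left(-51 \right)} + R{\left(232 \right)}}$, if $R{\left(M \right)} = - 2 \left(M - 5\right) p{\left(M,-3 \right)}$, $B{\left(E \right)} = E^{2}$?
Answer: $- \frac{1}{1485} \approx -0.0006734$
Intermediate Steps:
$p{\left(d,l \right)} = l^{2}$
$R{\left(M \right)} = 90 - 18 M$ ($R{\left(M \right)} = - 2 \left(M - 5\right) \left(-3\right)^{2} = - 2 \left(M - 5\right) 9 = - 2 \left(-5 + M\right) 9 = \left(10 - 2 M\right) 9 = 90 - 18 M$)
$\frac{1}{B{\left(-51 \right)} + R{\left(232 \right)}} = \frac{1}{\left(-51\right)^{2} + \left(90 - 4176\right)} = \frac{1}{2601 + \left(90 - 4176\right)} = \frac{1}{2601 - 4086} = \frac{1}{-1485} = - \frac{1}{1485}$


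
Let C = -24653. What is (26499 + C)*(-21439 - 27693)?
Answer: -90697672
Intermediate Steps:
(26499 + C)*(-21439 - 27693) = (26499 - 24653)*(-21439 - 27693) = 1846*(-49132) = -90697672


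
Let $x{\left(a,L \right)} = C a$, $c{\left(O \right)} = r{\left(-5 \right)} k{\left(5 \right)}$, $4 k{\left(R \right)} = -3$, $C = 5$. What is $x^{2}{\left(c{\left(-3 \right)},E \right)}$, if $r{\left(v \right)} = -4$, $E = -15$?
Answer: $225$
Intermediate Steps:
$k{\left(R \right)} = - \frac{3}{4}$ ($k{\left(R \right)} = \frac{1}{4} \left(-3\right) = - \frac{3}{4}$)
$c{\left(O \right)} = 3$ ($c{\left(O \right)} = \left(-4\right) \left(- \frac{3}{4}\right) = 3$)
$x{\left(a,L \right)} = 5 a$
$x^{2}{\left(c{\left(-3 \right)},E \right)} = \left(5 \cdot 3\right)^{2} = 15^{2} = 225$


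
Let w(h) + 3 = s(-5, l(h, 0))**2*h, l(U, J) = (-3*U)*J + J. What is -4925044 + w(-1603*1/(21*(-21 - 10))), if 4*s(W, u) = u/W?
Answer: -4925047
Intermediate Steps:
l(U, J) = J - 3*J*U (l(U, J) = -3*J*U + J = J - 3*J*U)
s(W, u) = u/(4*W) (s(W, u) = (u/W)/4 = u/(4*W))
w(h) = -3 (w(h) = -3 + ((1/4)*(0*(1 - 3*h))/(-5))**2*h = -3 + ((1/4)*0*(-1/5))**2*h = -3 + 0**2*h = -3 + 0*h = -3 + 0 = -3)
-4925044 + w(-1603*1/(21*(-21 - 10))) = -4925044 - 3 = -4925047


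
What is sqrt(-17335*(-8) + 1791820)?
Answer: 30*sqrt(2145) ≈ 1389.4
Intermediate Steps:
sqrt(-17335*(-8) + 1791820) = sqrt(138680 + 1791820) = sqrt(1930500) = 30*sqrt(2145)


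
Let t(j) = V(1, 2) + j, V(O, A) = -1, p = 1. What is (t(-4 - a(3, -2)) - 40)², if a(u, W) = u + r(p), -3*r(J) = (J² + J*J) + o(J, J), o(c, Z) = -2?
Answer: 2304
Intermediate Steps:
r(J) = ⅔ - 2*J²/3 (r(J) = -((J² + J*J) - 2)/3 = -((J² + J²) - 2)/3 = -(2*J² - 2)/3 = -(-2 + 2*J²)/3 = ⅔ - 2*J²/3)
a(u, W) = u (a(u, W) = u + (⅔ - ⅔*1²) = u + (⅔ - ⅔*1) = u + (⅔ - ⅔) = u + 0 = u)
t(j) = -1 + j
(t(-4 - a(3, -2)) - 40)² = ((-1 + (-4 - 1*3)) - 40)² = ((-1 + (-4 - 3)) - 40)² = ((-1 - 7) - 40)² = (-8 - 40)² = (-48)² = 2304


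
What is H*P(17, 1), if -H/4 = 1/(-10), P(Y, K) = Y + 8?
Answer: 10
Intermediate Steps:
P(Y, K) = 8 + Y
H = 2/5 (H = -4/(-10) = -4*(-1/10) = 2/5 ≈ 0.40000)
H*P(17, 1) = 2*(8 + 17)/5 = (2/5)*25 = 10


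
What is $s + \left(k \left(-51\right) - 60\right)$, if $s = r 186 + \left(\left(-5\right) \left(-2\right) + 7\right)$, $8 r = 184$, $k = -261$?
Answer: $17546$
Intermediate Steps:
$r = 23$ ($r = \frac{1}{8} \cdot 184 = 23$)
$s = 4295$ ($s = 23 \cdot 186 + \left(\left(-5\right) \left(-2\right) + 7\right) = 4278 + \left(10 + 7\right) = 4278 + 17 = 4295$)
$s + \left(k \left(-51\right) - 60\right) = 4295 - -13251 = 4295 + \left(13311 - 60\right) = 4295 + 13251 = 17546$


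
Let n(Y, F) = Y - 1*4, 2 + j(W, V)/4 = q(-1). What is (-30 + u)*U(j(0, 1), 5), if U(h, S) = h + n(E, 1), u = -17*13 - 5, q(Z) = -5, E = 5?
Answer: 6912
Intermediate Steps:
j(W, V) = -28 (j(W, V) = -8 + 4*(-5) = -8 - 20 = -28)
u = -226 (u = -221 - 5 = -226)
n(Y, F) = -4 + Y (n(Y, F) = Y - 4 = -4 + Y)
U(h, S) = 1 + h (U(h, S) = h + (-4 + 5) = h + 1 = 1 + h)
(-30 + u)*U(j(0, 1), 5) = (-30 - 226)*(1 - 28) = -256*(-27) = 6912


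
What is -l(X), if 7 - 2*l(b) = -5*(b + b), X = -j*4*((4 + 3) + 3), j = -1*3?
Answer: -1207/2 ≈ -603.50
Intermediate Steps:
j = -3
X = 120 (X = -(-3*4)*((4 + 3) + 3) = -(-12)*(7 + 3) = -(-12)*10 = -1*(-120) = 120)
l(b) = 7/2 + 5*b (l(b) = 7/2 - (-5)*(b + b)/2 = 7/2 - (-5)*2*b/2 = 7/2 - (-5)*b = 7/2 + 5*b)
-l(X) = -(7/2 + 5*120) = -(7/2 + 600) = -1*1207/2 = -1207/2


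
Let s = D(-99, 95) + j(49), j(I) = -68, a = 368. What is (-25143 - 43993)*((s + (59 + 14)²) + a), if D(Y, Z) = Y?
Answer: -382322080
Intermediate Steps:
s = -167 (s = -99 - 68 = -167)
(-25143 - 43993)*((s + (59 + 14)²) + a) = (-25143 - 43993)*((-167 + (59 + 14)²) + 368) = -69136*((-167 + 73²) + 368) = -69136*((-167 + 5329) + 368) = -69136*(5162 + 368) = -69136*5530 = -382322080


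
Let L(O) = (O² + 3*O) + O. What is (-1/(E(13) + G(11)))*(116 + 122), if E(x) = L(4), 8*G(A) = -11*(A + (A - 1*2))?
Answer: -476/9 ≈ -52.889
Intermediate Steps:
G(A) = 11/4 - 11*A/4 (G(A) = (-11*(A + (A - 1*2)))/8 = (-11*(A + (A - 2)))/8 = (-11*(A + (-2 + A)))/8 = (-11*(-2 + 2*A))/8 = (22 - 22*A)/8 = 11/4 - 11*A/4)
L(O) = O² + 4*O
E(x) = 32 (E(x) = 4*(4 + 4) = 4*8 = 32)
(-1/(E(13) + G(11)))*(116 + 122) = (-1/(32 + (11/4 - 11/4*11)))*(116 + 122) = -1/(32 + (11/4 - 121/4))*238 = -1/(32 - 55/2)*238 = -1/9/2*238 = -1*2/9*238 = -2/9*238 = -476/9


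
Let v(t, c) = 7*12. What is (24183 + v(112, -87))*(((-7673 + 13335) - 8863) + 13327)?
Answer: 245727642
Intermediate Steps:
v(t, c) = 84
(24183 + v(112, -87))*(((-7673 + 13335) - 8863) + 13327) = (24183 + 84)*(((-7673 + 13335) - 8863) + 13327) = 24267*((5662 - 8863) + 13327) = 24267*(-3201 + 13327) = 24267*10126 = 245727642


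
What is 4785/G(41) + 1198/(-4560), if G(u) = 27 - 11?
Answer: 1362527/4560 ≈ 298.80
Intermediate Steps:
G(u) = 16
4785/G(41) + 1198/(-4560) = 4785/16 + 1198/(-4560) = 4785*(1/16) + 1198*(-1/4560) = 4785/16 - 599/2280 = 1362527/4560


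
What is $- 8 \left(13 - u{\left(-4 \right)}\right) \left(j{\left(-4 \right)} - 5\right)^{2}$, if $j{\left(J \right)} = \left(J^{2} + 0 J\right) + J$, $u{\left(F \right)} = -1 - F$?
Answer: $-3920$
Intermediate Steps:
$j{\left(J \right)} = J + J^{2}$ ($j{\left(J \right)} = \left(J^{2} + 0\right) + J = J^{2} + J = J + J^{2}$)
$- 8 \left(13 - u{\left(-4 \right)}\right) \left(j{\left(-4 \right)} - 5\right)^{2} = - 8 \left(13 - \left(-1 - -4\right)\right) \left(- 4 \left(1 - 4\right) - 5\right)^{2} = - 8 \left(13 - \left(-1 + 4\right)\right) \left(\left(-4\right) \left(-3\right) - 5\right)^{2} = - 8 \left(13 - 3\right) \left(12 - 5\right)^{2} = - 8 \left(13 - 3\right) 7^{2} = \left(-8\right) 10 \cdot 49 = \left(-80\right) 49 = -3920$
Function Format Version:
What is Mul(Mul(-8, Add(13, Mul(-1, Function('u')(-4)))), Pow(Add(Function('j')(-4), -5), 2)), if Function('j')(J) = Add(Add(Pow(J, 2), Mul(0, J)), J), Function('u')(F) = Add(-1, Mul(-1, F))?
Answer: -3920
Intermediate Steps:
Function('j')(J) = Add(J, Pow(J, 2)) (Function('j')(J) = Add(Add(Pow(J, 2), 0), J) = Add(Pow(J, 2), J) = Add(J, Pow(J, 2)))
Mul(Mul(-8, Add(13, Mul(-1, Function('u')(-4)))), Pow(Add(Function('j')(-4), -5), 2)) = Mul(Mul(-8, Add(13, Mul(-1, Add(-1, Mul(-1, -4))))), Pow(Add(Mul(-4, Add(1, -4)), -5), 2)) = Mul(Mul(-8, Add(13, Mul(-1, Add(-1, 4)))), Pow(Add(Mul(-4, -3), -5), 2)) = Mul(Mul(-8, Add(13, Mul(-1, 3))), Pow(Add(12, -5), 2)) = Mul(Mul(-8, Add(13, -3)), Pow(7, 2)) = Mul(Mul(-8, 10), 49) = Mul(-80, 49) = -3920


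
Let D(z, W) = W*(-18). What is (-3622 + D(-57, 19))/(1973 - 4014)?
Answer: 3964/2041 ≈ 1.9422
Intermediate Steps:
D(z, W) = -18*W
(-3622 + D(-57, 19))/(1973 - 4014) = (-3622 - 18*19)/(1973 - 4014) = (-3622 - 342)/(-2041) = -3964*(-1/2041) = 3964/2041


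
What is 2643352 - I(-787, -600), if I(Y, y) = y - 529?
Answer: 2644481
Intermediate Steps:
I(Y, y) = -529 + y
2643352 - I(-787, -600) = 2643352 - (-529 - 600) = 2643352 - 1*(-1129) = 2643352 + 1129 = 2644481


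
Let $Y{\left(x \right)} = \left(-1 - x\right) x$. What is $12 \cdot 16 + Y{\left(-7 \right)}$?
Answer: $150$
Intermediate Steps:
$Y{\left(x \right)} = x \left(-1 - x\right)$
$12 \cdot 16 + Y{\left(-7 \right)} = 12 \cdot 16 - - 7 \left(1 - 7\right) = 192 - \left(-7\right) \left(-6\right) = 192 - 42 = 150$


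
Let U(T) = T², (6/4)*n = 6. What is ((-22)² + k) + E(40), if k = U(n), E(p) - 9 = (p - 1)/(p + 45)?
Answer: 43304/85 ≈ 509.46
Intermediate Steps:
E(p) = 9 + (-1 + p)/(45 + p) (E(p) = 9 + (p - 1)/(p + 45) = 9 + (-1 + p)/(45 + p))
n = 4 (n = (⅔)*6 = 4)
k = 16 (k = 4² = 16)
((-22)² + k) + E(40) = ((-22)² + 16) + 2*(202 + 5*40)/(45 + 40) = (484 + 16) + 2*(202 + 200)/85 = 500 + 2*(1/85)*402 = 500 + 804/85 = 43304/85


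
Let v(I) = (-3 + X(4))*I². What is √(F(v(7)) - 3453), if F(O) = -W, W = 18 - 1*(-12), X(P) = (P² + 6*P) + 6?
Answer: 9*I*√43 ≈ 59.017*I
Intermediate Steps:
X(P) = 6 + P² + 6*P
v(I) = 43*I² (v(I) = (-3 + (6 + 4² + 6*4))*I² = (-3 + (6 + 16 + 24))*I² = (-3 + 46)*I² = 43*I²)
W = 30 (W = 18 + 12 = 30)
F(O) = -30 (F(O) = -1*30 = -30)
√(F(v(7)) - 3453) = √(-30 - 3453) = √(-3483) = 9*I*√43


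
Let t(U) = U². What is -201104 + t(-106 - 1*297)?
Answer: -38695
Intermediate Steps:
-201104 + t(-106 - 1*297) = -201104 + (-106 - 1*297)² = -201104 + (-106 - 297)² = -201104 + (-403)² = -201104 + 162409 = -38695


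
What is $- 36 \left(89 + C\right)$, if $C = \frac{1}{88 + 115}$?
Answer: $- \frac{650448}{203} \approx -3204.2$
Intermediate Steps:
$C = \frac{1}{203} \approx 0.0049261$
$- 36 \left(89 + C\right) = - 36 \left(89 + \frac{1}{203}\right) = \left(-36\right) \frac{18068}{203} = - \frac{650448}{203}$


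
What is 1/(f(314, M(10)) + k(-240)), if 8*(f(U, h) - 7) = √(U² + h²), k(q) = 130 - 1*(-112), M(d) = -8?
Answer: 3984/967351 - 4*√24665/967351 ≈ 0.0034691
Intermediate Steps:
k(q) = 242 (k(q) = 130 + 112 = 242)
f(U, h) = 7 + √(U² + h²)/8
1/(f(314, M(10)) + k(-240)) = 1/((7 + √(314² + (-8)²)/8) + 242) = 1/((7 + √(98596 + 64)/8) + 242) = 1/((7 + √98660/8) + 242) = 1/((7 + (2*√24665)/8) + 242) = 1/((7 + √24665/4) + 242) = 1/(249 + √24665/4)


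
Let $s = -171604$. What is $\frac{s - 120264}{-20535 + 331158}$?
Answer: $- \frac{291868}{310623} \approx -0.93962$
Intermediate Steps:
$\frac{s - 120264}{-20535 + 331158} = \frac{-171604 - 120264}{-20535 + 331158} = - \frac{291868}{310623}$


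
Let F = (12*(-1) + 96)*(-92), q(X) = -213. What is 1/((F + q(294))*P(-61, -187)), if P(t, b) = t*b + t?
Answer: -1/90098586 ≈ -1.1099e-8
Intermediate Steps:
F = -7728 (F = (-12 + 96)*(-92) = 84*(-92) = -7728)
P(t, b) = t + b*t (P(t, b) = b*t + t = t + b*t)
1/((F + q(294))*P(-61, -187)) = 1/((-7728 - 213)*((-61*(1 - 187)))) = 1/((-7941)*((-61*(-186)))) = -1/7941/11346 = -1/7941*1/11346 = -1/90098586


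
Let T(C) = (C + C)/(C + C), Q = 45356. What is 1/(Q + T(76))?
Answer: 1/45357 ≈ 2.2047e-5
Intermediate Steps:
T(C) = 1 (T(C) = (2*C)/((2*C)) = (2*C)*(1/(2*C)) = 1)
1/(Q + T(76)) = 1/(45356 + 1) = 1/45357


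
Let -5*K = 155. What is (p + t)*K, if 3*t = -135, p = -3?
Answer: 1488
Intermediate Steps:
K = -31 (K = -⅕*155 = -31)
t = -45 (t = (⅓)*(-135) = -45)
(p + t)*K = (-3 - 45)*(-31) = -48*(-31) = 1488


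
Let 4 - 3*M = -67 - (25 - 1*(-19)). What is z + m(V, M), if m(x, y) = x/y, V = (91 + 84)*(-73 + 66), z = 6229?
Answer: 142532/23 ≈ 6197.0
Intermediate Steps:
V = -1225 (V = 175*(-7) = -1225)
M = 115/3 (M = 4/3 - (-67 - (25 - 1*(-19)))/3 = 4/3 - (-67 - (25 + 19))/3 = 4/3 - (-67 - 1*44)/3 = 4/3 - (-67 - 44)/3 = 4/3 - ⅓*(-111) = 4/3 + 37 = 115/3 ≈ 38.333)
z + m(V, M) = 6229 - 1225/115/3 = 6229 - 1225*3/115 = 6229 - 735/23 = 142532/23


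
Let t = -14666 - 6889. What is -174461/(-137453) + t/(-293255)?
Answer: 10824871994/8061755903 ≈ 1.3427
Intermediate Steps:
t = -21555
-174461/(-137453) + t/(-293255) = -174461/(-137453) - 21555/(-293255) = -174461*(-1/137453) - 21555*(-1/293255) = 174461/137453 + 4311/58651 = 10824871994/8061755903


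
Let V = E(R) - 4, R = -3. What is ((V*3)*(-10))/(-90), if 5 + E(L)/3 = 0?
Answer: -19/3 ≈ -6.3333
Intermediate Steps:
E(L) = -15 (E(L) = -15 + 3*0 = -15 + 0 = -15)
V = -19 (V = -15 - 4 = -19)
((V*3)*(-10))/(-90) = (-19*3*(-10))/(-90) = -57*(-10)*(-1/90) = 570*(-1/90) = -19/3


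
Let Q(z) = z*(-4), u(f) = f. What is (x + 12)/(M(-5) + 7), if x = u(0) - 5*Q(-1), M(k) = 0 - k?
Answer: -⅔ ≈ -0.66667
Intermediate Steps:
M(k) = -k
Q(z) = -4*z
x = -20 (x = 0 - (-20)*(-1) = 0 - 5*4 = 0 - 20 = -20)
(x + 12)/(M(-5) + 7) = (-20 + 12)/(-1*(-5) + 7) = -8/(5 + 7) = -8/12 = (1/12)*(-8) = -⅔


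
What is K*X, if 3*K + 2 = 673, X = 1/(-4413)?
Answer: -671/13239 ≈ -0.050684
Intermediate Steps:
X = -1/4413 ≈ -0.00022660
K = 671/3 (K = -⅔ + (⅓)*673 = -⅔ + 673/3 = 671/3 ≈ 223.67)
K*X = (671/3)*(-1/4413) = -671/13239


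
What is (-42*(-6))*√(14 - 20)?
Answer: 252*I*√6 ≈ 617.27*I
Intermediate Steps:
(-42*(-6))*√(14 - 20) = 252*√(-6) = 252*(I*√6) = 252*I*√6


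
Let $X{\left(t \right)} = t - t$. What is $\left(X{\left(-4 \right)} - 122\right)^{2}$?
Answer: $14884$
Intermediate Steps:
$X{\left(t \right)} = 0$
$\left(X{\left(-4 \right)} - 122\right)^{2} = \left(0 - 122\right)^{2} = \left(-122\right)^{2} = 14884$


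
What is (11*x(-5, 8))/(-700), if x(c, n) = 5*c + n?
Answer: 187/700 ≈ 0.26714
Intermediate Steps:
x(c, n) = n + 5*c
(11*x(-5, 8))/(-700) = (11*(8 + 5*(-5)))/(-700) = (11*(8 - 25))*(-1/700) = (11*(-17))*(-1/700) = -187*(-1/700) = 187/700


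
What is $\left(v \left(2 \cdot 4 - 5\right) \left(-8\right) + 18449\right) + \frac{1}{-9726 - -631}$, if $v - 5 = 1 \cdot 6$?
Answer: $\frac{165392574}{9095} \approx 18185.0$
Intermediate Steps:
$v = 11$ ($v = 5 + 1 \cdot 6 = 5 + 6 = 11$)
$\left(v \left(2 \cdot 4 - 5\right) \left(-8\right) + 18449\right) + \frac{1}{-9726 - -631} = \left(11 \left(2 \cdot 4 - 5\right) \left(-8\right) + 18449\right) + \frac{1}{-9726 - -631} = \left(11 \left(8 - 5\right) \left(-8\right) + 18449\right) + \frac{1}{-9726 + 631} = \left(11 \cdot 3 \left(-8\right) + 18449\right) + \frac{1}{-9095} = \left(33 \left(-8\right) + 18449\right) - \frac{1}{9095} = \left(-264 + 18449\right) - \frac{1}{9095} = 18185 - \frac{1}{9095} = \frac{165392574}{9095}$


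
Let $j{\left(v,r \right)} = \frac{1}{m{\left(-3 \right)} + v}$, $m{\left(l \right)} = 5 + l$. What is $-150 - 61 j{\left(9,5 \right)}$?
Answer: $- \frac{1711}{11} \approx -155.55$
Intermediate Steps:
$j{\left(v,r \right)} = \frac{1}{2 + v}$ ($j{\left(v,r \right)} = \frac{1}{\left(5 - 3\right) + v} = \frac{1}{2 + v}$)
$-150 - 61 j{\left(9,5 \right)} = -150 - \frac{61}{2 + 9} = -150 - \frac{61}{11} = - \frac{1711}{11}$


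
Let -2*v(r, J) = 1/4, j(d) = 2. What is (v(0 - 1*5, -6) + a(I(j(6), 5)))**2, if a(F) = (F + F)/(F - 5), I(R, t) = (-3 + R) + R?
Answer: 25/64 ≈ 0.39063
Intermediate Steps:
I(R, t) = -3 + 2*R
v(r, J) = -1/8 (v(r, J) = -1/2/4 = -1/2*1/4 = -1/8)
a(F) = 2*F/(-5 + F) (a(F) = (2*F)/(-5 + F) = 2*F/(-5 + F))
(v(0 - 1*5, -6) + a(I(j(6), 5)))**2 = (-1/8 + 2*(-3 + 2*2)/(-5 + (-3 + 2*2)))**2 = (-1/8 + 2*(-3 + 4)/(-5 + (-3 + 4)))**2 = (-1/8 + 2*1/(-5 + 1))**2 = (-1/8 + 2*1/(-4))**2 = (-1/8 + 2*1*(-1/4))**2 = (-1/8 - 1/2)**2 = (-5/8)**2 = 25/64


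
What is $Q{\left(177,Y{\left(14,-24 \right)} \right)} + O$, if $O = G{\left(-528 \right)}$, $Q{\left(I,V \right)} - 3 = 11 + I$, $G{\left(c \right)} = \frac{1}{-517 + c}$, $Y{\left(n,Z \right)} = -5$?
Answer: $\frac{199594}{1045} \approx 191.0$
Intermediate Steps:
$Q{\left(I,V \right)} = 14 + I$ ($Q{\left(I,V \right)} = 3 + \left(11 + I\right) = 14 + I$)
$O = - \frac{1}{1045}$ ($O = \frac{1}{-517 - 528} = \frac{1}{-1045} = - \frac{1}{1045} \approx -0.00095694$)
$Q{\left(177,Y{\left(14,-24 \right)} \right)} + O = \left(14 + 177\right) - \frac{1}{1045} = 191 - \frac{1}{1045} = \frac{199594}{1045}$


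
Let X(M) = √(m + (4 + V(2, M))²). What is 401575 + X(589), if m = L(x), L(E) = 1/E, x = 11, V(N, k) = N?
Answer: 401575 + √4367/11 ≈ 4.0158e+5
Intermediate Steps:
L(E) = 1/E
m = 1/11 ≈ 0.090909
X(M) = √4367/11 (X(M) = √(1/11 + (4 + 2)²) = √(1/11 + 6²) = √(1/11 + 36) = √(397/11) = √4367/11)
401575 + X(589) = 401575 + √4367/11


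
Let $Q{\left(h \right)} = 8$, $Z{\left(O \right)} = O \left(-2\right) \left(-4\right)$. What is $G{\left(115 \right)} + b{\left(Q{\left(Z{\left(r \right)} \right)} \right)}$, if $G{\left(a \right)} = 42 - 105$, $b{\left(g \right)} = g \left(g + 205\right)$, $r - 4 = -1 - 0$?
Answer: $1641$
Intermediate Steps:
$r = 3$ ($r = 4 - 1 = 3$)
$Z{\left(O \right)} = 8 O$ ($Z{\left(O \right)} = - 2 O \left(-4\right) = 8 O$)
$b{\left(g \right)} = g \left(205 + g\right)$
$G{\left(a \right)} = -63$
$G{\left(115 \right)} + b{\left(Q{\left(Z{\left(r \right)} \right)} \right)} = -63 + 8 \left(205 + 8\right) = -63 + 8 \cdot 213 = -63 + 1704 = 1641$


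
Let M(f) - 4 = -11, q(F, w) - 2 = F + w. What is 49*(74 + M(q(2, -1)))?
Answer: 3283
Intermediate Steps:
q(F, w) = 2 + F + w (q(F, w) = 2 + (F + w) = 2 + F + w)
M(f) = -7 (M(f) = 4 - 11 = -7)
49*(74 + M(q(2, -1))) = 49*(74 - 7) = 49*67 = 3283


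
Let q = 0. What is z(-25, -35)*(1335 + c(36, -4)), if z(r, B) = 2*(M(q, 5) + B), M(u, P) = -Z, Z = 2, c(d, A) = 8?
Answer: -99382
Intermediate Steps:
M(u, P) = -2 (M(u, P) = -1*2 = -2)
z(r, B) = -4 + 2*B (z(r, B) = 2*(-2 + B) = -4 + 2*B)
z(-25, -35)*(1335 + c(36, -4)) = (-4 + 2*(-35))*(1335 + 8) = (-4 - 70)*1343 = -74*1343 = -99382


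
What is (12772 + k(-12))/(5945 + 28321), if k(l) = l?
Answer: 6380/17133 ≈ 0.37238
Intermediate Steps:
(12772 + k(-12))/(5945 + 28321) = (12772 - 12)/(5945 + 28321) = 12760/34266 = 12760*(1/34266) = 6380/17133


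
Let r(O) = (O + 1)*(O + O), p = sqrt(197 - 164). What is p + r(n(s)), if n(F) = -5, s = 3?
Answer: 40 + sqrt(33) ≈ 45.745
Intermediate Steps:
p = sqrt(33) ≈ 5.7446
r(O) = 2*O*(1 + O) (r(O) = (1 + O)*(2*O) = 2*O*(1 + O))
p + r(n(s)) = sqrt(33) + 2*(-5)*(1 - 5) = sqrt(33) + 2*(-5)*(-4) = sqrt(33) + 40 = 40 + sqrt(33)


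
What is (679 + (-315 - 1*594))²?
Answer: 52900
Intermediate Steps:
(679 + (-315 - 1*594))² = (679 + (-315 - 594))² = (679 - 909)² = (-230)² = 52900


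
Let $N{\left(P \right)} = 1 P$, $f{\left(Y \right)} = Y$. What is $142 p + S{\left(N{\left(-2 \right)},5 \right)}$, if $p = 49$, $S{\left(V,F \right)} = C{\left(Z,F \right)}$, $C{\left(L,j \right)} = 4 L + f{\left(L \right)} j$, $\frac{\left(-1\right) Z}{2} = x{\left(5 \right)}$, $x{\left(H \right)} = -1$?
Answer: $6976$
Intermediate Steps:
$Z = 2$ ($Z = \left(-2\right) \left(-1\right) = 2$)
$C{\left(L,j \right)} = 4 L + L j$
$N{\left(P \right)} = P$
$S{\left(V,F \right)} = 8 + 2 F$ ($S{\left(V,F \right)} = 2 \left(4 + F\right) = 8 + 2 F$)
$142 p + S{\left(N{\left(-2 \right)},5 \right)} = 142 \cdot 49 + \left(8 + 2 \cdot 5\right) = 6958 + \left(8 + 10\right) = 6958 + 18 = 6976$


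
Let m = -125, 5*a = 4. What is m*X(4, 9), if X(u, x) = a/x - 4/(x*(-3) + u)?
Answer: -6800/207 ≈ -32.850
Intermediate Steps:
a = 4/5 (a = (1/5)*4 = 4/5 ≈ 0.80000)
X(u, x) = -4/(u - 3*x) + 4/(5*x) (X(u, x) = 4/(5*x) - 4/(x*(-3) + u) = 4/(5*x) - 4/(-3*x + u) = 4/(5*x) - 4/(u - 3*x) = -4/(u - 3*x) + 4/(5*x))
m*X(4, 9) = -100*(4 - 8*9)/(9*(4 - 3*9)) = -100*(4 - 72)/(9*(4 - 27)) = -100*(-68)/(9*(-23)) = -100*(-1)*(-68)/(9*23) = -125*272/1035 = -6800/207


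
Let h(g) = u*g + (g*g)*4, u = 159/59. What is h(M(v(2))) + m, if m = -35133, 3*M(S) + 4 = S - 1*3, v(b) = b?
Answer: -18652108/531 ≈ -35126.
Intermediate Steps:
M(S) = -7/3 + S/3 (M(S) = -4/3 + (S - 1*3)/3 = -4/3 + (S - 3)/3 = -4/3 + (-3 + S)/3 = -4/3 + (-1 + S/3) = -7/3 + S/3)
u = 159/59 (u = 159*(1/59) = 159/59 ≈ 2.6949)
h(g) = 4*g² + 159*g/59 (h(g) = 159*g/59 + (g*g)*4 = 159*g/59 + g²*4 = 159*g/59 + 4*g² = 4*g² + 159*g/59)
h(M(v(2))) + m = (-7/3 + (⅓)*2)*(159 + 236*(-7/3 + (⅓)*2))/59 - 35133 = (-7/3 + ⅔)*(159 + 236*(-7/3 + ⅔))/59 - 35133 = (1/59)*(-5/3)*(159 + 236*(-5/3)) - 35133 = (1/59)*(-5/3)*(159 - 1180/3) - 35133 = (1/59)*(-5/3)*(-703/3) - 35133 = 3515/531 - 35133 = -18652108/531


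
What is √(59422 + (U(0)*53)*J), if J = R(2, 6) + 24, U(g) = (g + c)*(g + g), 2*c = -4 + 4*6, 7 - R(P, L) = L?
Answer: √59422 ≈ 243.77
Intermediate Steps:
R(P, L) = 7 - L
c = 10 (c = (-4 + 4*6)/2 = (-4 + 24)/2 = (½)*20 = 10)
U(g) = 2*g*(10 + g) (U(g) = (g + 10)*(g + g) = (10 + g)*(2*g) = 2*g*(10 + g))
J = 25 (J = (7 - 1*6) + 24 = (7 - 6) + 24 = 1 + 24 = 25)
√(59422 + (U(0)*53)*J) = √(59422 + ((2*0*(10 + 0))*53)*25) = √(59422 + ((2*0*10)*53)*25) = √(59422 + (0*53)*25) = √(59422 + 0*25) = √(59422 + 0) = √59422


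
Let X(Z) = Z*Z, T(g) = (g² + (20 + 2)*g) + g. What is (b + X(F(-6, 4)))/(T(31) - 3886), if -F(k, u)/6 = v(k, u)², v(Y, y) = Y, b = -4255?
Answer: -42401/2212 ≈ -19.169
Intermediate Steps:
T(g) = g² + 23*g (T(g) = (g² + 22*g) + g = g² + 23*g)
F(k, u) = -6*k²
X(Z) = Z²
(b + X(F(-6, 4)))/(T(31) - 3886) = (-4255 + (-6*(-6)²)²)/(31*(23 + 31) - 3886) = (-4255 + (-6*36)²)/(31*54 - 3886) = (-4255 + (-216)²)/(1674 - 3886) = (-4255 + 46656)/(-2212) = 42401*(-1/2212) = -42401/2212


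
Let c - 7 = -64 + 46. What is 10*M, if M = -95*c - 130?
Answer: 9150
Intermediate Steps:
c = -11 (c = 7 + (-64 + 46) = 7 - 18 = -11)
M = 915 (M = -95*(-11) - 130 = 1045 - 130 = 915)
10*M = 10*915 = 9150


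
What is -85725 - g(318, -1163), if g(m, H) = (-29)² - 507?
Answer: -86059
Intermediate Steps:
g(m, H) = 334 (g(m, H) = 841 - 507 = 334)
-85725 - g(318, -1163) = -85725 - 1*334 = -85725 - 334 = -86059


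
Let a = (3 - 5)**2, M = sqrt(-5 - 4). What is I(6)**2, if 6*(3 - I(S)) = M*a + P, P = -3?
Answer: 33/4 - 14*I ≈ 8.25 - 14.0*I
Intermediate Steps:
M = 3*I (M = sqrt(-9) = 3*I ≈ 3.0*I)
a = 4 (a = (-2)**2 = 4)
I(S) = 7/2 - 2*I (I(S) = 3 - ((3*I)*4 - 3)/6 = 3 - (12*I - 3)/6 = 3 - (-3 + 12*I)/6 = 3 + (1/2 - 2*I) = 7/2 - 2*I)
I(6)**2 = (7/2 - 2*I)**2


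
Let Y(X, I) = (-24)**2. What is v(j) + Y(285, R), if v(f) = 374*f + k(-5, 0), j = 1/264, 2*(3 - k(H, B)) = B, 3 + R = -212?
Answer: 6965/12 ≈ 580.42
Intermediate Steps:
R = -215 (R = -3 - 212 = -215)
k(H, B) = 3 - B/2
j = 1/264 ≈ 0.0037879
v(f) = 3 + 374*f (v(f) = 374*f + (3 - 1/2*0) = 374*f + (3 + 0) = 374*f + 3 = 3 + 374*f)
Y(X, I) = 576
v(j) + Y(285, R) = (3 + 374*(1/264)) + 576 = (3 + 17/12) + 576 = 53/12 + 576 = 6965/12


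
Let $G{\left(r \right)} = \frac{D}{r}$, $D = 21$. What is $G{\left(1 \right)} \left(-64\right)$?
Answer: $-1344$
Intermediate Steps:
$G{\left(r \right)} = \frac{21}{r}$
$G{\left(1 \right)} \left(-64\right) = \frac{21}{1} \left(-64\right) = 21 \cdot 1 \left(-64\right) = 21 \left(-64\right) = -1344$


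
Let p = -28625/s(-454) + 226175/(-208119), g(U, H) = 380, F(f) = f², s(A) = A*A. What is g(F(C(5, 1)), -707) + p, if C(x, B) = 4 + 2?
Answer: 16248153512845/42896655804 ≈ 378.77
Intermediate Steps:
C(x, B) = 6
s(A) = A²
p = -52575692675/42896655804 (p = -28625/((-454)²) + 226175/(-208119) = -28625/206116 + 226175*(-1/208119) = -28625*1/206116 - 226175/208119 = -28625/206116 - 226175/208119 = -52575692675/42896655804 ≈ -1.2256)
g(F(C(5, 1)), -707) + p = 380 - 52575692675/42896655804 = 16248153512845/42896655804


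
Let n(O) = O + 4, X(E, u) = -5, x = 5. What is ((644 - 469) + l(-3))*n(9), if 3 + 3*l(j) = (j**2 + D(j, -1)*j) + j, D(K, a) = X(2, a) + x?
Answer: 2288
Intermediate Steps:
n(O) = 4 + O
D(K, a) = 0 (D(K, a) = -5 + 5 = 0)
l(j) = -1 + j/3 + j**2/3 (l(j) = -1 + ((j**2 + 0*j) + j)/3 = -1 + ((j**2 + 0) + j)/3 = -1 + (j**2 + j)/3 = -1 + (j + j**2)/3 = -1 + (j/3 + j**2/3) = -1 + j/3 + j**2/3)
((644 - 469) + l(-3))*n(9) = ((644 - 469) + (-1 + (1/3)*(-3) + (1/3)*(-3)**2))*(4 + 9) = (175 + (-1 - 1 + (1/3)*9))*13 = (175 + (-1 - 1 + 3))*13 = (175 + 1)*13 = 176*13 = 2288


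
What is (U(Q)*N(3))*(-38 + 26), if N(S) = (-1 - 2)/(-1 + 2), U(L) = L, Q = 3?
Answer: 108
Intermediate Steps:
N(S) = -3 (N(S) = -3/1 = -3*1 = -3)
(U(Q)*N(3))*(-38 + 26) = (3*(-3))*(-38 + 26) = -9*(-12) = 108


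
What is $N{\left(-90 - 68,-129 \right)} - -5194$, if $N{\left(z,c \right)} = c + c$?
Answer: $4936$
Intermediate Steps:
$N{\left(z,c \right)} = 2 c$
$N{\left(-90 - 68,-129 \right)} - -5194 = 2 \left(-129\right) - -5194 = -258 + 5194 = 4936$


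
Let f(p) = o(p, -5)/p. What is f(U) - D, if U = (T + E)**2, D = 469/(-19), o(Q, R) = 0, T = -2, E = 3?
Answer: 469/19 ≈ 24.684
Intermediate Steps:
D = -469/19 (D = 469*(-1/19) = -469/19 ≈ -24.684)
U = 1 (U = (-2 + 3)**2 = 1**2 = 1)
f(p) = 0 (f(p) = 0/p = 0)
f(U) - D = 0 - 1*(-469/19) = 0 + 469/19 = 469/19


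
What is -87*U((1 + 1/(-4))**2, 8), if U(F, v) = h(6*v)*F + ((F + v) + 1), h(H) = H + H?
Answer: -88479/16 ≈ -5529.9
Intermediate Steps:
h(H) = 2*H
U(F, v) = 1 + F + v + 12*F*v (U(F, v) = (2*(6*v))*F + ((F + v) + 1) = (12*v)*F + (1 + F + v) = 12*F*v + (1 + F + v) = 1 + F + v + 12*F*v)
-87*U((1 + 1/(-4))**2, 8) = -87*(1 + (1 + 1/(-4))**2 + 8 + 12*(1 + 1/(-4))**2*8) = -87*(1 + (1 - 1/4)**2 + 8 + 12*(1 - 1/4)**2*8) = -87*(1 + (3/4)**2 + 8 + 12*(3/4)**2*8) = -87*(1 + 9/16 + 8 + 12*(9/16)*8) = -87*(1 + 9/16 + 8 + 54) = -87*1017/16 = -88479/16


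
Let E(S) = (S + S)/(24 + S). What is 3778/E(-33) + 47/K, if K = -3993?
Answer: 2057074/3993 ≈ 515.17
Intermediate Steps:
E(S) = 2*S/(24 + S) (E(S) = (2*S)/(24 + S) = 2*S/(24 + S))
3778/E(-33) + 47/K = 3778/((2*(-33)/(24 - 33))) + 47/(-3993) = 3778/((2*(-33)/(-9))) + 47*(-1/3993) = 3778/((2*(-33)*(-⅑))) - 47/3993 = 3778/(22/3) - 47/3993 = 3778*(3/22) - 47/3993 = 5667/11 - 47/3993 = 2057074/3993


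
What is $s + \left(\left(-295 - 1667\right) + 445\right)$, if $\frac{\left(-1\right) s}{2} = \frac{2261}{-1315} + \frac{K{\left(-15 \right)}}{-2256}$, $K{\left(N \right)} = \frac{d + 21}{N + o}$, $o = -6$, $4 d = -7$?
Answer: $- \frac{26941161953}{17799840} \approx -1513.6$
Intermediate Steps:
$d = - \frac{7}{4}$ ($d = \frac{1}{4} \left(-7\right) = - \frac{7}{4} \approx -1.75$)
$K{\left(N \right)} = \frac{77}{4 \left(-6 + N\right)}$ ($K{\left(N \right)} = \frac{- \frac{7}{4} + 21}{N - 6} = \frac{77}{4 \left(-6 + N\right)}$)
$s = \frac{61195327}{17799840}$ ($s = - 2 \left(\frac{2261}{-1315} + \frac{\frac{77}{4} \frac{1}{-6 - 15}}{-2256}\right) = - 2 \left(2261 \left(- \frac{1}{1315}\right) + \frac{77}{4 \left(-21\right)} \left(- \frac{1}{2256}\right)\right) = - 2 \left(- \frac{2261}{1315} + \frac{77}{4} \left(- \frac{1}{21}\right) \left(- \frac{1}{2256}\right)\right) = - 2 \left(- \frac{2261}{1315} - - \frac{11}{27072}\right) = - 2 \left(- \frac{2261}{1315} + \frac{11}{27072}\right) = \left(-2\right) \left(- \frac{61195327}{35599680}\right) = \frac{61195327}{17799840} \approx 3.438$)
$s + \left(\left(-295 - 1667\right) + 445\right) = \frac{61195327}{17799840} + \left(\left(-295 - 1667\right) + 445\right) = \frac{61195327}{17799840} + \left(-1962 + 445\right) = \frac{61195327}{17799840} - 1517 = - \frac{26941161953}{17799840}$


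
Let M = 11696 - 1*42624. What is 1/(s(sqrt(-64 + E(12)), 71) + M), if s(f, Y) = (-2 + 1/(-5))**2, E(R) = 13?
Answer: -25/773079 ≈ -3.2338e-5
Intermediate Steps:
s(f, Y) = 121/25 (s(f, Y) = (-2 - 1/5)**2 = (-11/5)**2 = 121/25)
M = -30928 (M = 11696 - 42624 = -30928)
1/(s(sqrt(-64 + E(12)), 71) + M) = 1/(121/25 - 30928) = 1/(-773079/25) = -25/773079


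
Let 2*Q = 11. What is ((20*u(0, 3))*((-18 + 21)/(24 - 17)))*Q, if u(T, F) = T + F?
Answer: 990/7 ≈ 141.43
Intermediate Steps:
Q = 11/2 (Q = (1/2)*11 = 11/2 ≈ 5.5000)
u(T, F) = F + T
((20*u(0, 3))*((-18 + 21)/(24 - 17)))*Q = ((20*(3 + 0))*((-18 + 21)/(24 - 17)))*(11/2) = ((20*3)*(3/7))*(11/2) = (60*(3*(1/7)))*(11/2) = (60*(3/7))*(11/2) = (180/7)*(11/2) = 990/7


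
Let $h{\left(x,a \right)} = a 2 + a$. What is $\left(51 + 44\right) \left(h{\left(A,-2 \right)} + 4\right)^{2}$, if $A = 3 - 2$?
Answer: $380$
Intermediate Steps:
$A = 1$
$h{\left(x,a \right)} = 3 a$ ($h{\left(x,a \right)} = 2 a + a = 3 a$)
$\left(51 + 44\right) \left(h{\left(A,-2 \right)} + 4\right)^{2} = \left(51 + 44\right) \left(3 \left(-2\right) + 4\right)^{2} = 95 \left(-6 + 4\right)^{2} = 95 \left(-2\right)^{2} = 95 \cdot 4 = 380$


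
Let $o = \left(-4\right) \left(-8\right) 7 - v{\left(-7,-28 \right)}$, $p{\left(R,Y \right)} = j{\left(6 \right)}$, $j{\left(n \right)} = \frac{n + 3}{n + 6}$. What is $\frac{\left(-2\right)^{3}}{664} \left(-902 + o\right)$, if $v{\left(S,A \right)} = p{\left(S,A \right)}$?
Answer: $\frac{2715}{332} \approx 8.1777$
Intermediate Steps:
$j{\left(n \right)} = \frac{3 + n}{6 + n}$
$p{\left(R,Y \right)} = \frac{3}{4}$ ($p{\left(R,Y \right)} = \frac{3 + 6}{6 + 6} = \frac{1}{12} \cdot 9 = \frac{3}{4}$)
$v{\left(S,A \right)} = \frac{3}{4}$
$o = \frac{893}{4}$ ($o = \left(-4\right) \left(-8\right) 7 - \frac{3}{4} = 32 \cdot 7 - \frac{3}{4} = 224 - \frac{3}{4} = \frac{893}{4} \approx 223.25$)
$\frac{\left(-2\right)^{3}}{664} \left(-902 + o\right) = \frac{\left(-2\right)^{3}}{664} \left(-902 + \frac{893}{4}\right) = \left(-8\right) \frac{1}{664} \left(- \frac{2715}{4}\right) = \left(- \frac{1}{83}\right) \left(- \frac{2715}{4}\right) = \frac{2715}{332}$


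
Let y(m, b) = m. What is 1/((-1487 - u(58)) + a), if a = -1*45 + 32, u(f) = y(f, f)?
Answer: -1/1558 ≈ -0.00064185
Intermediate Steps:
u(f) = f
a = -13 (a = -45 + 32 = -13)
1/((-1487 - u(58)) + a) = 1/((-1487 - 1*58) - 13) = 1/((-1487 - 58) - 13) = 1/(-1545 - 13) = 1/(-1558) = -1/1558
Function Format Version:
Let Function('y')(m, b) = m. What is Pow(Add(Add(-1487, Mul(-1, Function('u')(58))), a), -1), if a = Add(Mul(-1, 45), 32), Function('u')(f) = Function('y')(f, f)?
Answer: Rational(-1, 1558) ≈ -0.00064185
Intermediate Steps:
Function('u')(f) = f
a = -13 (a = Add(-45, 32) = -13)
Pow(Add(Add(-1487, Mul(-1, Function('u')(58))), a), -1) = Pow(Add(Add(-1487, Mul(-1, 58)), -13), -1) = Pow(Add(Add(-1487, -58), -13), -1) = Pow(Add(-1545, -13), -1) = Pow(-1558, -1) = Rational(-1, 1558)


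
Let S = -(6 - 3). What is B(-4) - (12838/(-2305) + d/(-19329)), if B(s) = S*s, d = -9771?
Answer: 253421229/14851115 ≈ 17.064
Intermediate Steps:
S = -3 (S = -1*3 = -3)
B(s) = -3*s
B(-4) - (12838/(-2305) + d/(-19329)) = -3*(-4) - (12838/(-2305) - 9771/(-19329)) = 12 - (12838*(-1/2305) - 9771*(-1/19329)) = 12 - (-12838/2305 + 3257/6443) = 12 - 1*(-75207849/14851115) = 12 + 75207849/14851115 = 253421229/14851115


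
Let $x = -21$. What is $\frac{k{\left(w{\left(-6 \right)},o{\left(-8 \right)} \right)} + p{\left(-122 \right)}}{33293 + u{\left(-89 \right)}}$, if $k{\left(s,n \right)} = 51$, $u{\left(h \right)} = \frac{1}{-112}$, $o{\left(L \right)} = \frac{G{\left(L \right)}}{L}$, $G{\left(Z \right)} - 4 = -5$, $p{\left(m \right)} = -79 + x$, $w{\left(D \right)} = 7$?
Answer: $- \frac{5488}{3728815} \approx -0.0014718$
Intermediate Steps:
$p{\left(m \right)} = -100$ ($p{\left(m \right)} = -79 - 21 = -100$)
$G{\left(Z \right)} = -1$ ($G{\left(Z \right)} = 4 - 5 = -1$)
$o{\left(L \right)} = - \frac{1}{L}$
$u{\left(h \right)} = - \frac{1}{112}$
$\frac{k{\left(w{\left(-6 \right)},o{\left(-8 \right)} \right)} + p{\left(-122 \right)}}{33293 + u{\left(-89 \right)}} = \frac{51 - 100}{33293 - \frac{1}{112}} = - \frac{49}{\frac{3728815}{112}} = \left(-49\right) \frac{112}{3728815} = - \frac{5488}{3728815}$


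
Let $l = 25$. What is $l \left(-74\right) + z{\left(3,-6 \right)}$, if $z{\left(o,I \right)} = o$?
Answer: $-1847$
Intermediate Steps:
$l \left(-74\right) + z{\left(3,-6 \right)} = 25 \left(-74\right) + 3 = -1850 + 3 = -1847$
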